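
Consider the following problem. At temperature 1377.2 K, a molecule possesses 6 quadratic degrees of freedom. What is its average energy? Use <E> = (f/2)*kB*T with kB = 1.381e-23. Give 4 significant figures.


Step 1: f/2 = 6/2 = 3
Step 2: kB*T = 1.381e-23 * 1377.2 = 1.902e-20
Step 3: <E> = 3 * 1.902e-20 = 5.706e-20 J

5.706e-20


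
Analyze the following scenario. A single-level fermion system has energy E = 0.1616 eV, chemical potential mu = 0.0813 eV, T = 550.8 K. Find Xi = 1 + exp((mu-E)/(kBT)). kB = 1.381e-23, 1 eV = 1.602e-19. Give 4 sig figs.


Step 1: (mu - E) = 0.0813 - 0.1616 = -0.0803 eV
Step 2: x = (mu-E)*eV/(kB*T) = -0.0803*1.602e-19/(1.381e-23*550.8) = -1.691
Step 3: exp(x) = 0.1843
Step 4: Xi = 1 + 0.1843 = 1.184

1.184


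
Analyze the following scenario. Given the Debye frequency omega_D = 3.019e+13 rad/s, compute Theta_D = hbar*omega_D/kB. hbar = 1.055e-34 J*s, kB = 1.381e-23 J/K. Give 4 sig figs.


Step 1: hbar*omega_D = 1.055e-34 * 3.019e+13 = 3.185e-21 J
Step 2: Theta_D = 3.185e-21 / 1.381e-23
Step 3: Theta_D = 230.6 K

230.6


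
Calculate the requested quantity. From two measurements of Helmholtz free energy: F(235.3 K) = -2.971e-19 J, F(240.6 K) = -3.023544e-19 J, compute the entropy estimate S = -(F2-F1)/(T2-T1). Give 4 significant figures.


Step 1: dF = F2 - F1 = -3.023544e-19 - (-2.971e-19) = -5.2544e-21 J
Step 2: dT = T2 - T1 = 240.6 - 235.3 = 5.3 K
Step 3: S = -dF/dT = -(-5.2544e-21)/5.3 = 9.914e-22 J/K

9.914e-22


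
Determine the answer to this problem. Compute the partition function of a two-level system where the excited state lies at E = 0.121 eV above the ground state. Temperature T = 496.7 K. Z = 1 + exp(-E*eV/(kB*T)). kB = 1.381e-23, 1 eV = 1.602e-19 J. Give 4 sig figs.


Step 1: Compute beta*E = E*eV/(kB*T) = 0.121*1.602e-19/(1.381e-23*496.7) = 2.826
Step 2: exp(-beta*E) = exp(-2.826) = 0.05925
Step 3: Z = 1 + 0.05925 = 1.059

1.059


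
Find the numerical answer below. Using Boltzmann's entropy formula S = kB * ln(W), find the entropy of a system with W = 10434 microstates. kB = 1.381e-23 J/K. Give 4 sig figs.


Step 1: ln(W) = ln(10434) = 9.253
Step 2: S = kB * ln(W) = 1.381e-23 * 9.253
Step 3: S = 1.278e-22 J/K

1.278e-22


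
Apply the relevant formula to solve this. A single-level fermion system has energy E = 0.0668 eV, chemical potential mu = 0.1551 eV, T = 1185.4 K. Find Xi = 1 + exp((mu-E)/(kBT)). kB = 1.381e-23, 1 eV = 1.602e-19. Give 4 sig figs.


Step 1: (mu - E) = 0.1551 - 0.0668 = 0.0883 eV
Step 2: x = (mu-E)*eV/(kB*T) = 0.0883*1.602e-19/(1.381e-23*1185.4) = 0.8641
Step 3: exp(x) = 2.373
Step 4: Xi = 1 + 2.373 = 3.373

3.373


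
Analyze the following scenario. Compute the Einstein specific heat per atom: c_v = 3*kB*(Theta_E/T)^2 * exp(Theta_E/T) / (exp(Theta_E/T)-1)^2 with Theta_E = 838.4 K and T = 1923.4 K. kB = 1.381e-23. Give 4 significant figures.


Step 1: x = Theta_E/T = 838.4/1923.4 = 0.4359
Step 2: x^2 = 0.19
Step 3: exp(x) = 1.546
Step 4: c_v = 3*1.381e-23*0.19*1.546/(1.546-1)^2 = 4.078e-23

4.078e-23


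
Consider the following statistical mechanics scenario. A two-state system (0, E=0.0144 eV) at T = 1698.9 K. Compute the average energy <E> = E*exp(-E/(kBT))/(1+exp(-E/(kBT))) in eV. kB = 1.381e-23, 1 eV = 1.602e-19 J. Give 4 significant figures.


Step 1: beta*E = 0.0144*1.602e-19/(1.381e-23*1698.9) = 0.09832
Step 2: exp(-beta*E) = 0.9064
Step 3: <E> = 0.0144*0.9064/(1+0.9064) = 0.006846 eV

0.006846


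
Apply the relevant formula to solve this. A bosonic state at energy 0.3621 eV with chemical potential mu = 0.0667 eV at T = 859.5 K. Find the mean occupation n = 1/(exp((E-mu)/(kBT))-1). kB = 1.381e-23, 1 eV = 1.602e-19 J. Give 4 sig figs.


Step 1: (E - mu) = 0.2954 eV
Step 2: x = (E-mu)*eV/(kB*T) = 0.2954*1.602e-19/(1.381e-23*859.5) = 3.987
Step 3: exp(x) = 53.89
Step 4: n = 1/(exp(x)-1) = 0.01891

0.01891


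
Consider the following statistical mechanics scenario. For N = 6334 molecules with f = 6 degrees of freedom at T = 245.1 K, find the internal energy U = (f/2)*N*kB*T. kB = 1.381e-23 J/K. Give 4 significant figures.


Step 1: f/2 = 6/2 = 3.0
Step 2: N*kB*T = 6334*1.381e-23*245.1 = 2.144e-17
Step 3: U = 3.0 * 2.144e-17 = 6.432e-17 J

6.432e-17


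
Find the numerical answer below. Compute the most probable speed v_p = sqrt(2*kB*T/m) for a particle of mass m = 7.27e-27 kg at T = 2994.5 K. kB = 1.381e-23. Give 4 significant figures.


Step 1: Numerator = 2*kB*T = 2*1.381e-23*2994.5 = 8.271e-20
Step 2: Ratio = 8.271e-20 / 7.27e-27 = 1.138e+07
Step 3: v_p = sqrt(1.138e+07) = 3373 m/s

3373


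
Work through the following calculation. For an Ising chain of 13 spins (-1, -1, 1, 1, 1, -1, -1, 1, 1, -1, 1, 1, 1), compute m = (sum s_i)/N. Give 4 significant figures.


Step 1: Count up spins (+1): 8, down spins (-1): 5
Step 2: Total magnetization M = 8 - 5 = 3
Step 3: m = M/N = 3/13 = 0.2308

0.2308


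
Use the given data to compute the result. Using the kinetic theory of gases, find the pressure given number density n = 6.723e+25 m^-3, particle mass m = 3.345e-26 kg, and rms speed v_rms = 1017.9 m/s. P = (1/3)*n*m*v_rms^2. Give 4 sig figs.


Step 1: v_rms^2 = 1017.9^2 = 1.036e+06
Step 2: n*m = 6.723e+25*3.345e-26 = 2.249
Step 3: P = (1/3)*2.249*1.036e+06 = 7.767e+05 Pa

7.767e+05


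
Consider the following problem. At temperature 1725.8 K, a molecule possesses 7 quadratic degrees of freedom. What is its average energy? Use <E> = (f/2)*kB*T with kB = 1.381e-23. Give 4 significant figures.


Step 1: f/2 = 7/2 = 3.5
Step 2: kB*T = 1.381e-23 * 1725.8 = 2.383e-20
Step 3: <E> = 3.5 * 2.383e-20 = 8.342e-20 J

8.342e-20


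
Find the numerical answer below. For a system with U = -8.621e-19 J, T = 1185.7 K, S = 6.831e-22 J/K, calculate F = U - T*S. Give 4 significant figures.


Step 1: T*S = 1185.7 * 6.831e-22 = 8.1e-19 J
Step 2: F = U - T*S = -8.621e-19 - 8.1e-19
Step 3: F = -1.672e-18 J

-1.672e-18


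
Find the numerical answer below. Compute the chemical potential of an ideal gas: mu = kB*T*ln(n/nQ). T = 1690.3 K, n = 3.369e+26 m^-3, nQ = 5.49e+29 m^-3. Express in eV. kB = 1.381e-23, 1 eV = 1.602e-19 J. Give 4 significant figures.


Step 1: n/nQ = 3.369e+26/5.49e+29 = 0.0006137
Step 2: ln(n/nQ) = -7.396
Step 3: mu = kB*T*ln(n/nQ) = 2.334e-20*-7.396 = -1.726e-19 J
Step 4: Convert to eV: -1.726e-19/1.602e-19 = -1.078 eV

-1.078


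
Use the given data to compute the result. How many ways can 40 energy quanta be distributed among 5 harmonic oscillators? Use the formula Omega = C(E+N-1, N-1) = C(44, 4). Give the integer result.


Step 1: Use binomial coefficient C(44, 4)
Step 2: Numerator = 44! / 40!
Step 3: Denominator = 4!
Step 4: Omega = 135751

135751


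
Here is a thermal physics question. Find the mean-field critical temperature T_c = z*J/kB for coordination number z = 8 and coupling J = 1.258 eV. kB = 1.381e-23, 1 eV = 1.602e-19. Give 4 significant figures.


Step 1: z*J = 8*1.258 = 10.06 eV
Step 2: Convert to Joules: 10.06*1.602e-19 = 1.612e-18 J
Step 3: T_c = 1.612e-18 / 1.381e-23 = 1.167e+05 K

1.167e+05


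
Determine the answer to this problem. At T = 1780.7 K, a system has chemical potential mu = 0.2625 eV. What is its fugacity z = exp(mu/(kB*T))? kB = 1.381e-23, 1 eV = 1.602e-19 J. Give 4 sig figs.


Step 1: Convert mu to Joules: 0.2625*1.602e-19 = 4.205e-20 J
Step 2: kB*T = 1.381e-23*1780.7 = 2.459e-20 J
Step 3: mu/(kB*T) = 1.71
Step 4: z = exp(1.71) = 5.529

5.529


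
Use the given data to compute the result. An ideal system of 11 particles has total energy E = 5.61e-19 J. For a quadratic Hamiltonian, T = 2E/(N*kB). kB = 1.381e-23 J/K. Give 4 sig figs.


Step 1: Numerator = 2*E = 2*5.61e-19 = 1.122e-18 J
Step 2: Denominator = N*kB = 11*1.381e-23 = 1.519e-22
Step 3: T = 1.122e-18 / 1.519e-22 = 7386 K

7386


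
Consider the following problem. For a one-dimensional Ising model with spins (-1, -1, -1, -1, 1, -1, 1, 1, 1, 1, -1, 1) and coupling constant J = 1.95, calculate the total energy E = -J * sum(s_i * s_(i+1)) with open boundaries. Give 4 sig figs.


Step 1: Nearest-neighbor products: 1, 1, 1, -1, -1, -1, 1, 1, 1, -1, -1
Step 2: Sum of products = 1
Step 3: E = -1.95 * 1 = -1.95

-1.95


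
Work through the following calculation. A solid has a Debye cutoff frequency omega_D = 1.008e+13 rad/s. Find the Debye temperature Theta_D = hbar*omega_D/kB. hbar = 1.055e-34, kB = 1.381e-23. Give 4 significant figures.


Step 1: hbar*omega_D = 1.055e-34 * 1.008e+13 = 1.063e-21 J
Step 2: Theta_D = 1.063e-21 / 1.381e-23
Step 3: Theta_D = 77.01 K

77.01


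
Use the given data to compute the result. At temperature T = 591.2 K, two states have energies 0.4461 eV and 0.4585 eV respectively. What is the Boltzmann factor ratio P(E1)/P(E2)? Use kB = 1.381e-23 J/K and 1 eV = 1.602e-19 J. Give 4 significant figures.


Step 1: Compute energy difference dE = E1 - E2 = 0.4461 - 0.4585 = -0.0124 eV
Step 2: Convert to Joules: dE_J = -0.0124 * 1.602e-19 = -1.986e-21 J
Step 3: Compute exponent = -dE_J / (kB * T) = -(-1.986e-21) / (1.381e-23 * 591.2) = 0.2433
Step 4: P(E1)/P(E2) = exp(0.2433) = 1.275

1.275


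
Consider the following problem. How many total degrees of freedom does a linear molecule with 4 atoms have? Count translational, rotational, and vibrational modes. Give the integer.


Step 1: Translational DOF = 3
Step 2: Rotational DOF (linear) = 2
Step 3: Vibrational DOF = 3*4 - 5 = 7
Step 4: Total = 3 + 2 + 7 = 12

12


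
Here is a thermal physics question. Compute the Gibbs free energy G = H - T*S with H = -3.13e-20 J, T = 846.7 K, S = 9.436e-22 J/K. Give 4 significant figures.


Step 1: T*S = 846.7 * 9.436e-22 = 7.989e-19 J
Step 2: G = H - T*S = -3.13e-20 - 7.989e-19
Step 3: G = -8.302e-19 J

-8.302e-19


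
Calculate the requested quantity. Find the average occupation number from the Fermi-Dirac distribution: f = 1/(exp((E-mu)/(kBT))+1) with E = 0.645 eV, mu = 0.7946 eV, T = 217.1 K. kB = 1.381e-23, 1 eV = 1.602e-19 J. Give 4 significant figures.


Step 1: (E - mu) = 0.645 - 0.7946 = -0.1496 eV
Step 2: Convert: (E-mu)*eV = -2.397e-20 J
Step 3: x = (E-mu)*eV/(kB*T) = -7.994
Step 4: f = 1/(exp(-7.994)+1) = 0.9997

0.9997


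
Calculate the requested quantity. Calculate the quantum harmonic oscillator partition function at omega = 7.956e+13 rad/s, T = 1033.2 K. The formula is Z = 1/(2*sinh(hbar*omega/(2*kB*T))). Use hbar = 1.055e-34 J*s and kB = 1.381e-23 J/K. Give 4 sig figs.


Step 1: Compute x = hbar*omega/(kB*T) = 1.055e-34*7.956e+13/(1.381e-23*1033.2) = 0.5883
Step 2: x/2 = 0.2941
Step 3: sinh(x/2) = 0.2984
Step 4: Z = 1/(2*0.2984) = 1.676

1.676


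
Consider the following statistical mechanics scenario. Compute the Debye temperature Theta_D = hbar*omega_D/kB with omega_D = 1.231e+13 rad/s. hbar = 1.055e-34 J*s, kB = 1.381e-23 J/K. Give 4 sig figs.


Step 1: hbar*omega_D = 1.055e-34 * 1.231e+13 = 1.299e-21 J
Step 2: Theta_D = 1.299e-21 / 1.381e-23
Step 3: Theta_D = 94.04 K

94.04


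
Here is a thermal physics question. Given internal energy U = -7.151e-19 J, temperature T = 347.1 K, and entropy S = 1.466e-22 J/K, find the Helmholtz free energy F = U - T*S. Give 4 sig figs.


Step 1: T*S = 347.1 * 1.466e-22 = 5.088e-20 J
Step 2: F = U - T*S = -7.151e-19 - 5.088e-20
Step 3: F = -7.66e-19 J

-7.66e-19


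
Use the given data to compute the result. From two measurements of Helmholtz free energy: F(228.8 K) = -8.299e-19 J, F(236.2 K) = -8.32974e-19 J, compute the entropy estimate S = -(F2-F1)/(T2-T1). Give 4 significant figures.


Step 1: dF = F2 - F1 = -8.32974e-19 - (-8.299e-19) = -3.074e-21 J
Step 2: dT = T2 - T1 = 236.2 - 228.8 = 7.4 K
Step 3: S = -dF/dT = -(-3.074e-21)/7.4 = 4.154e-22 J/K

4.154e-22


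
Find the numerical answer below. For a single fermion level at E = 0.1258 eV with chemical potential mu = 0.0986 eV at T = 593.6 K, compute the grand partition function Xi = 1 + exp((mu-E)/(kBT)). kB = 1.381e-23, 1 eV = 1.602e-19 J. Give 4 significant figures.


Step 1: (mu - E) = 0.0986 - 0.1258 = -0.0272 eV
Step 2: x = (mu-E)*eV/(kB*T) = -0.0272*1.602e-19/(1.381e-23*593.6) = -0.5315
Step 3: exp(x) = 0.5877
Step 4: Xi = 1 + 0.5877 = 1.588

1.588


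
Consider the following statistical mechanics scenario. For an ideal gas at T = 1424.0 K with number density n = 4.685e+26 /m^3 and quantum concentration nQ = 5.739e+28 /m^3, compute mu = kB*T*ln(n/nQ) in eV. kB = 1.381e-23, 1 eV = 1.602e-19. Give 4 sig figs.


Step 1: n/nQ = 4.685e+26/5.739e+28 = 0.008163
Step 2: ln(n/nQ) = -4.808
Step 3: mu = kB*T*ln(n/nQ) = 1.967e-20*-4.808 = -9.455e-20 J
Step 4: Convert to eV: -9.455e-20/1.602e-19 = -0.5902 eV

-0.5902


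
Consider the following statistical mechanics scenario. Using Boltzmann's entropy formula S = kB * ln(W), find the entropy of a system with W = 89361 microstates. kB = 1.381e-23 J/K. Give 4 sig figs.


Step 1: ln(W) = ln(89361) = 11.4
Step 2: S = kB * ln(W) = 1.381e-23 * 11.4
Step 3: S = 1.574e-22 J/K

1.574e-22


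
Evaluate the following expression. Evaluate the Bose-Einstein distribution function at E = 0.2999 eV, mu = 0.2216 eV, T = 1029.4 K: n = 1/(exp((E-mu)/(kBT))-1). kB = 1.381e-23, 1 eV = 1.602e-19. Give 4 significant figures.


Step 1: (E - mu) = 0.0783 eV
Step 2: x = (E-mu)*eV/(kB*T) = 0.0783*1.602e-19/(1.381e-23*1029.4) = 0.8824
Step 3: exp(x) = 2.417
Step 4: n = 1/(exp(x)-1) = 0.7059

0.7059


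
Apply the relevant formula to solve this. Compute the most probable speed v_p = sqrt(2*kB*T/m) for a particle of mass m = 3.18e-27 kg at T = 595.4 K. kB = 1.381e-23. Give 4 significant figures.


Step 1: Numerator = 2*kB*T = 2*1.381e-23*595.4 = 1.644e-20
Step 2: Ratio = 1.644e-20 / 3.18e-27 = 5.171e+06
Step 3: v_p = sqrt(5.171e+06) = 2274 m/s

2274


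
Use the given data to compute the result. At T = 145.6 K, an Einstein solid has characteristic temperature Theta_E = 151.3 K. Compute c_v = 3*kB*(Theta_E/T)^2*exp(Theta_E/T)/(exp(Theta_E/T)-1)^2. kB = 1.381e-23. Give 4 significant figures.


Step 1: x = Theta_E/T = 151.3/145.6 = 1.039
Step 2: x^2 = 1.08
Step 3: exp(x) = 2.827
Step 4: c_v = 3*1.381e-23*1.08*2.827/(2.827-1)^2 = 3.789e-23

3.789e-23


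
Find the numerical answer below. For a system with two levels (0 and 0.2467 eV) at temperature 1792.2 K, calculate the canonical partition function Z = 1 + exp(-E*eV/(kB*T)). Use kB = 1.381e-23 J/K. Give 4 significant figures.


Step 1: Compute beta*E = E*eV/(kB*T) = 0.2467*1.602e-19/(1.381e-23*1792.2) = 1.597
Step 2: exp(-beta*E) = exp(-1.597) = 0.2025
Step 3: Z = 1 + 0.2025 = 1.203

1.203


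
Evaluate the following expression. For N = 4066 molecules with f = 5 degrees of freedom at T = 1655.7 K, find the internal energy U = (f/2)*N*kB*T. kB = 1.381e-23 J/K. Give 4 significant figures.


Step 1: f/2 = 5/2 = 2.5
Step 2: N*kB*T = 4066*1.381e-23*1655.7 = 9.297e-17
Step 3: U = 2.5 * 9.297e-17 = 2.324e-16 J

2.324e-16


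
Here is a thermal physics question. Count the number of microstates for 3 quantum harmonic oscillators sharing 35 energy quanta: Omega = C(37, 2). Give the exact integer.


Step 1: Use binomial coefficient C(37, 2)
Step 2: Numerator = 37! / 35!
Step 3: Denominator = 2!
Step 4: Omega = 666

666


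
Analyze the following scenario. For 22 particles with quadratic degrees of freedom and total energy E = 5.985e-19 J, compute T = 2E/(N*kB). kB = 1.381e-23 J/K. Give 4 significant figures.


Step 1: Numerator = 2*E = 2*5.985e-19 = 1.197e-18 J
Step 2: Denominator = N*kB = 22*1.381e-23 = 3.038e-22
Step 3: T = 1.197e-18 / 3.038e-22 = 3940 K

3940


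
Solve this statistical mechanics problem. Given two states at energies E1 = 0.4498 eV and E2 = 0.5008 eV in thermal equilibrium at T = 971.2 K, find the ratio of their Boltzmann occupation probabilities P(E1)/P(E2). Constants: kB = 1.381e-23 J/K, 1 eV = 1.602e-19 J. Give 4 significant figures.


Step 1: Compute energy difference dE = E1 - E2 = 0.4498 - 0.5008 = -0.051 eV
Step 2: Convert to Joules: dE_J = -0.051 * 1.602e-19 = -8.17e-21 J
Step 3: Compute exponent = -dE_J / (kB * T) = -(-8.17e-21) / (1.381e-23 * 971.2) = 0.6092
Step 4: P(E1)/P(E2) = exp(0.6092) = 1.839

1.839


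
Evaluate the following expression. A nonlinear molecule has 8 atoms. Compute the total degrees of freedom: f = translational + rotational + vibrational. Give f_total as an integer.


Step 1: Translational DOF = 3
Step 2: Rotational DOF (nonlinear) = 3
Step 3: Vibrational DOF = 3*8 - 6 = 18
Step 4: Total = 3 + 3 + 18 = 24

24


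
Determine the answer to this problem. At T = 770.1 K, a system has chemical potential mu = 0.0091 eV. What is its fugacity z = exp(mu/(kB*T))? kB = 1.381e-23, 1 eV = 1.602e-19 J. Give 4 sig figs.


Step 1: Convert mu to Joules: 0.0091*1.602e-19 = 1.458e-21 J
Step 2: kB*T = 1.381e-23*770.1 = 1.064e-20 J
Step 3: mu/(kB*T) = 0.1371
Step 4: z = exp(0.1371) = 1.147

1.147


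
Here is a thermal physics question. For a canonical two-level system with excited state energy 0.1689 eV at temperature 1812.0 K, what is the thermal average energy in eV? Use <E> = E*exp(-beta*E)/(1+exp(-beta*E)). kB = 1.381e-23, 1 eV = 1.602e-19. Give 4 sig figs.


Step 1: beta*E = 0.1689*1.602e-19/(1.381e-23*1812.0) = 1.081
Step 2: exp(-beta*E) = 0.3392
Step 3: <E> = 0.1689*0.3392/(1+0.3392) = 0.04278 eV

0.04278


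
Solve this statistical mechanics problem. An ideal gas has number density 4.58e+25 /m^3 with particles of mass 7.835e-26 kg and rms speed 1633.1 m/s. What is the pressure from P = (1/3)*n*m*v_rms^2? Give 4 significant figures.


Step 1: v_rms^2 = 1633.1^2 = 2.667e+06
Step 2: n*m = 4.58e+25*7.835e-26 = 3.588
Step 3: P = (1/3)*3.588*2.667e+06 = 3.19e+06 Pa

3.19e+06


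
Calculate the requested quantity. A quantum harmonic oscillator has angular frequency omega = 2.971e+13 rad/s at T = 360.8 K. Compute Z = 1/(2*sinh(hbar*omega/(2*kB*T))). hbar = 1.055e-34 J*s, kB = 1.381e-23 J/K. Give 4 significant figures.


Step 1: Compute x = hbar*omega/(kB*T) = 1.055e-34*2.971e+13/(1.381e-23*360.8) = 0.6291
Step 2: x/2 = 0.3145
Step 3: sinh(x/2) = 0.3197
Step 4: Z = 1/(2*0.3197) = 1.564

1.564


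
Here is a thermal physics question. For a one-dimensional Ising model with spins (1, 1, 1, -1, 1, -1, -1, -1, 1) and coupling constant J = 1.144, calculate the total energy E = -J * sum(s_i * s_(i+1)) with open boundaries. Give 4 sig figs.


Step 1: Nearest-neighbor products: 1, 1, -1, -1, -1, 1, 1, -1
Step 2: Sum of products = 0
Step 3: E = -1.144 * 0 = 0

0


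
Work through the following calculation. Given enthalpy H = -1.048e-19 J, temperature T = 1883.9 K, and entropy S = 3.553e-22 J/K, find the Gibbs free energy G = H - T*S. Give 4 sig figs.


Step 1: T*S = 1883.9 * 3.553e-22 = 6.693e-19 J
Step 2: G = H - T*S = -1.048e-19 - 6.693e-19
Step 3: G = -7.741e-19 J

-7.741e-19


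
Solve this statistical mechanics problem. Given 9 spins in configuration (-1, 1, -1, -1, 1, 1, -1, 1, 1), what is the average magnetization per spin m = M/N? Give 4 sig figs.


Step 1: Count up spins (+1): 5, down spins (-1): 4
Step 2: Total magnetization M = 5 - 4 = 1
Step 3: m = M/N = 1/9 = 0.1111

0.1111


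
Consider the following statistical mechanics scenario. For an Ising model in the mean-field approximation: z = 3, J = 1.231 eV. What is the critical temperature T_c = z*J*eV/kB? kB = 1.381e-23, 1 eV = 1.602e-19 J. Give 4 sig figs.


Step 1: z*J = 3*1.231 = 3.693 eV
Step 2: Convert to Joules: 3.693*1.602e-19 = 5.916e-19 J
Step 3: T_c = 5.916e-19 / 1.381e-23 = 4.284e+04 K

4.284e+04


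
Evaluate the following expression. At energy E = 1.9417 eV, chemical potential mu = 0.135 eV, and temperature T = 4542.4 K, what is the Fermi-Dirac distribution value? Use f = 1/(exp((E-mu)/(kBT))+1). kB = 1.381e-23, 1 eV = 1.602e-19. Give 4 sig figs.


Step 1: (E - mu) = 1.9417 - 0.135 = 1.807 eV
Step 2: Convert: (E-mu)*eV = 2.894e-19 J
Step 3: x = (E-mu)*eV/(kB*T) = 4.614
Step 4: f = 1/(exp(4.614)+1) = 0.009816

0.009816


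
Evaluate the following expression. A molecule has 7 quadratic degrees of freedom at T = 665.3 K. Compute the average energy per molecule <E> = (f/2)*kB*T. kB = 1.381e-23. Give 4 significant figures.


Step 1: f/2 = 7/2 = 3.5
Step 2: kB*T = 1.381e-23 * 665.3 = 9.188e-21
Step 3: <E> = 3.5 * 9.188e-21 = 3.216e-20 J

3.216e-20


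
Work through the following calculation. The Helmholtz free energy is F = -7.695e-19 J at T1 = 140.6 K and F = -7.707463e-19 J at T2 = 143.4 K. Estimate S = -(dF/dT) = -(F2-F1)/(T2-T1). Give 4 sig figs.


Step 1: dF = F2 - F1 = -7.707463e-19 - (-7.695e-19) = -1.2463e-21 J
Step 2: dT = T2 - T1 = 143.4 - 140.6 = 2.8 K
Step 3: S = -dF/dT = -(-1.2463e-21)/2.8 = 4.451e-22 J/K

4.451e-22


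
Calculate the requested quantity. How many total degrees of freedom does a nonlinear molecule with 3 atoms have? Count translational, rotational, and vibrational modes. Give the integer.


Step 1: Translational DOF = 3
Step 2: Rotational DOF (nonlinear) = 3
Step 3: Vibrational DOF = 3*3 - 6 = 3
Step 4: Total = 3 + 3 + 3 = 9

9


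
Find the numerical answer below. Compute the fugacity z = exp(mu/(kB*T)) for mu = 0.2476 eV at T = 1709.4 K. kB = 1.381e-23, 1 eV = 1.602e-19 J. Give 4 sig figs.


Step 1: Convert mu to Joules: 0.2476*1.602e-19 = 3.967e-20 J
Step 2: kB*T = 1.381e-23*1709.4 = 2.361e-20 J
Step 3: mu/(kB*T) = 1.68
Step 4: z = exp(1.68) = 5.367

5.367


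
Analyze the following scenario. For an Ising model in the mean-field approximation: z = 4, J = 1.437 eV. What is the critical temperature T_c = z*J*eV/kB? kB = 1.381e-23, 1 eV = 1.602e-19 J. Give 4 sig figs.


Step 1: z*J = 4*1.437 = 5.748 eV
Step 2: Convert to Joules: 5.748*1.602e-19 = 9.208e-19 J
Step 3: T_c = 9.208e-19 / 1.381e-23 = 6.668e+04 K

6.668e+04


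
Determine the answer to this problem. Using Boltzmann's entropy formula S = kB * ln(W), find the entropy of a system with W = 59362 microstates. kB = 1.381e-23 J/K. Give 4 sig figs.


Step 1: ln(W) = ln(59362) = 10.99
Step 2: S = kB * ln(W) = 1.381e-23 * 10.99
Step 3: S = 1.518e-22 J/K

1.518e-22


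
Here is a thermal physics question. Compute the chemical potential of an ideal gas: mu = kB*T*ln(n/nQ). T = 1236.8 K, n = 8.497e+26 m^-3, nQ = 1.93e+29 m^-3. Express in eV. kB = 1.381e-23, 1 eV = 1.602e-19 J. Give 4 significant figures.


Step 1: n/nQ = 8.497e+26/1.93e+29 = 0.004403
Step 2: ln(n/nQ) = -5.426
Step 3: mu = kB*T*ln(n/nQ) = 1.708e-20*-5.426 = -9.267e-20 J
Step 4: Convert to eV: -9.267e-20/1.602e-19 = -0.5785 eV

-0.5785


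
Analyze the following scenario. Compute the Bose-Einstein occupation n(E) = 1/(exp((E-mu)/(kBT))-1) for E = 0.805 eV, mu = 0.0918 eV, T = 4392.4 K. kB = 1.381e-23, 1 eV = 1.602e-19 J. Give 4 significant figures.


Step 1: (E - mu) = 0.7132 eV
Step 2: x = (E-mu)*eV/(kB*T) = 0.7132*1.602e-19/(1.381e-23*4392.4) = 1.884
Step 3: exp(x) = 6.577
Step 4: n = 1/(exp(x)-1) = 0.1793

0.1793


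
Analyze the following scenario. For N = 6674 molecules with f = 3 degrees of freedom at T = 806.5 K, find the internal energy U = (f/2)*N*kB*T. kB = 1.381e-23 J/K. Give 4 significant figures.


Step 1: f/2 = 3/2 = 1.5
Step 2: N*kB*T = 6674*1.381e-23*806.5 = 7.433e-17
Step 3: U = 1.5 * 7.433e-17 = 1.115e-16 J

1.115e-16


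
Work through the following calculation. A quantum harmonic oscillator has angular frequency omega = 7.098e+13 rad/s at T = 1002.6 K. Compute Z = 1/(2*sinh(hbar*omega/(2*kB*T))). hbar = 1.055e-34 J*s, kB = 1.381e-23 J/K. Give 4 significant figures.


Step 1: Compute x = hbar*omega/(kB*T) = 1.055e-34*7.098e+13/(1.381e-23*1002.6) = 0.5408
Step 2: x/2 = 0.2704
Step 3: sinh(x/2) = 0.2737
Step 4: Z = 1/(2*0.2737) = 1.827

1.827


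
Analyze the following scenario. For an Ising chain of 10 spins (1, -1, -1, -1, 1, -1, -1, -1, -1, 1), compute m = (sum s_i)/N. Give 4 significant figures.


Step 1: Count up spins (+1): 3, down spins (-1): 7
Step 2: Total magnetization M = 3 - 7 = -4
Step 3: m = M/N = -4/10 = -0.4

-0.4


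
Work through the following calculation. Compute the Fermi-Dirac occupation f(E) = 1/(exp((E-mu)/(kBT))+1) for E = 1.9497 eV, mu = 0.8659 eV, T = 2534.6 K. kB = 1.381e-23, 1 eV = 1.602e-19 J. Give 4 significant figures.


Step 1: (E - mu) = 1.9497 - 0.8659 = 1.084 eV
Step 2: Convert: (E-mu)*eV = 1.736e-19 J
Step 3: x = (E-mu)*eV/(kB*T) = 4.96
Step 4: f = 1/(exp(4.96)+1) = 0.006962

0.006962


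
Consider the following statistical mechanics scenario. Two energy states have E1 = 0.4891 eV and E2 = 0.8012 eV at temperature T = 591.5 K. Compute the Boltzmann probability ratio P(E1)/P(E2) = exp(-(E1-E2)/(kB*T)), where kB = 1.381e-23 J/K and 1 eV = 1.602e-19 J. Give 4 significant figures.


Step 1: Compute energy difference dE = E1 - E2 = 0.4891 - 0.8012 = -0.3121 eV
Step 2: Convert to Joules: dE_J = -0.3121 * 1.602e-19 = -5e-20 J
Step 3: Compute exponent = -dE_J / (kB * T) = -(-5e-20) / (1.381e-23 * 591.5) = 6.121
Step 4: P(E1)/P(E2) = exp(6.121) = 455.2

455.2


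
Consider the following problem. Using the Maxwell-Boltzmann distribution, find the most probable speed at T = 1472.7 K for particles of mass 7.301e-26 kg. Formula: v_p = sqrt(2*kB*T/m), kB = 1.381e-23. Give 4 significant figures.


Step 1: Numerator = 2*kB*T = 2*1.381e-23*1472.7 = 4.068e-20
Step 2: Ratio = 4.068e-20 / 7.301e-26 = 5.571e+05
Step 3: v_p = sqrt(5.571e+05) = 746.4 m/s

746.4


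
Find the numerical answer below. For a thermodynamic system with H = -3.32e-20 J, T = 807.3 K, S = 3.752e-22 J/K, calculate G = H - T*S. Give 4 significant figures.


Step 1: T*S = 807.3 * 3.752e-22 = 3.029e-19 J
Step 2: G = H - T*S = -3.32e-20 - 3.029e-19
Step 3: G = -3.361e-19 J

-3.361e-19


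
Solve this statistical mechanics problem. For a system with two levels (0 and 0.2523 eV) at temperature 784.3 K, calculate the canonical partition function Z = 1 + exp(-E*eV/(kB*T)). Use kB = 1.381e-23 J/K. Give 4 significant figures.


Step 1: Compute beta*E = E*eV/(kB*T) = 0.2523*1.602e-19/(1.381e-23*784.3) = 3.732
Step 2: exp(-beta*E) = exp(-3.732) = 0.02395
Step 3: Z = 1 + 0.02395 = 1.024

1.024


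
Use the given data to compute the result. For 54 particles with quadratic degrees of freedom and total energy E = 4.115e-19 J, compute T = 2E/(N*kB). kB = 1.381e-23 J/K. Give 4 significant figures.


Step 1: Numerator = 2*E = 2*4.115e-19 = 8.23e-19 J
Step 2: Denominator = N*kB = 54*1.381e-23 = 7.457e-22
Step 3: T = 8.23e-19 / 7.457e-22 = 1104 K

1104


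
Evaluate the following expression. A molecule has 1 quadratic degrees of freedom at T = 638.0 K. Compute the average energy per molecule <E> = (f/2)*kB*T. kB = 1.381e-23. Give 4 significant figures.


Step 1: f/2 = 1/2 = 0.5
Step 2: kB*T = 1.381e-23 * 638.0 = 8.811e-21
Step 3: <E> = 0.5 * 8.811e-21 = 4.405e-21 J

4.405e-21


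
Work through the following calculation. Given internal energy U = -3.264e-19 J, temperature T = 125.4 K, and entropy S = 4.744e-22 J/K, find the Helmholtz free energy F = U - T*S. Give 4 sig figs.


Step 1: T*S = 125.4 * 4.744e-22 = 5.949e-20 J
Step 2: F = U - T*S = -3.264e-19 - 5.949e-20
Step 3: F = -3.859e-19 J

-3.859e-19


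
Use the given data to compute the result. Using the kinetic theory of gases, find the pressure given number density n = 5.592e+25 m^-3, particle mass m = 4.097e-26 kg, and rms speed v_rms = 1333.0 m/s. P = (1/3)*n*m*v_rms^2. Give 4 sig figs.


Step 1: v_rms^2 = 1333.0^2 = 1.777e+06
Step 2: n*m = 5.592e+25*4.097e-26 = 2.291
Step 3: P = (1/3)*2.291*1.777e+06 = 1.357e+06 Pa

1.357e+06


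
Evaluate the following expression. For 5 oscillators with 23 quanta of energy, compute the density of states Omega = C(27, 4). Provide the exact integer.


Step 1: Use binomial coefficient C(27, 4)
Step 2: Numerator = 27! / 23!
Step 3: Denominator = 4!
Step 4: Omega = 17550

17550


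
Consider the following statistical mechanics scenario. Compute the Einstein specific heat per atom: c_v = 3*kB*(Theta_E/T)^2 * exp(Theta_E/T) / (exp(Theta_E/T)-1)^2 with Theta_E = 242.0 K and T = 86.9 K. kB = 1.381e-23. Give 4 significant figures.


Step 1: x = Theta_E/T = 242.0/86.9 = 2.785
Step 2: x^2 = 7.755
Step 3: exp(x) = 16.2
Step 4: c_v = 3*1.381e-23*7.755*16.2/(16.2-1)^2 = 2.253e-23

2.253e-23


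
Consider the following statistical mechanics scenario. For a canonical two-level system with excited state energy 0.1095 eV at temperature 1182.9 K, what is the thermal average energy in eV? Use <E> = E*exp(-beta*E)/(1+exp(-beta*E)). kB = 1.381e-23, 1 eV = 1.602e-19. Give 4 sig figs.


Step 1: beta*E = 0.1095*1.602e-19/(1.381e-23*1182.9) = 1.074
Step 2: exp(-beta*E) = 0.3417
Step 3: <E> = 0.1095*0.3417/(1+0.3417) = 0.02789 eV

0.02789


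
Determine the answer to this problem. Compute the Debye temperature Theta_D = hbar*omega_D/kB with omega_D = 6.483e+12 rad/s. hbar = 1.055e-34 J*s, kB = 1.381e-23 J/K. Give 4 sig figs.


Step 1: hbar*omega_D = 1.055e-34 * 6.483e+12 = 6.84e-22 J
Step 2: Theta_D = 6.84e-22 / 1.381e-23
Step 3: Theta_D = 49.53 K

49.53


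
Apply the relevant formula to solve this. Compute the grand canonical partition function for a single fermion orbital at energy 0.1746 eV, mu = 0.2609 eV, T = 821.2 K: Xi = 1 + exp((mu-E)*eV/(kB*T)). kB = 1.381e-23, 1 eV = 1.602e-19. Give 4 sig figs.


Step 1: (mu - E) = 0.2609 - 0.1746 = 0.0863 eV
Step 2: x = (mu-E)*eV/(kB*T) = 0.0863*1.602e-19/(1.381e-23*821.2) = 1.219
Step 3: exp(x) = 3.384
Step 4: Xi = 1 + 3.384 = 4.384

4.384


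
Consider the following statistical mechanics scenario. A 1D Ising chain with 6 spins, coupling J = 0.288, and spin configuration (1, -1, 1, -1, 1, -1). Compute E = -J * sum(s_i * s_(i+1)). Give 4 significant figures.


Step 1: Nearest-neighbor products: -1, -1, -1, -1, -1
Step 2: Sum of products = -5
Step 3: E = -0.288 * -5 = 1.44

1.44


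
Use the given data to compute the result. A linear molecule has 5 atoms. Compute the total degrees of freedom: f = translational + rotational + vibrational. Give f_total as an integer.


Step 1: Translational DOF = 3
Step 2: Rotational DOF (linear) = 2
Step 3: Vibrational DOF = 3*5 - 5 = 10
Step 4: Total = 3 + 2 + 10 = 15

15


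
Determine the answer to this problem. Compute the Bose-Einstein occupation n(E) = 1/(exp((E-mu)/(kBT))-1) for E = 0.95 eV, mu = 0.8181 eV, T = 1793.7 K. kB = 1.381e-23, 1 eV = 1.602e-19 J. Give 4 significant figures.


Step 1: (E - mu) = 0.1319 eV
Step 2: x = (E-mu)*eV/(kB*T) = 0.1319*1.602e-19/(1.381e-23*1793.7) = 0.853
Step 3: exp(x) = 2.347
Step 4: n = 1/(exp(x)-1) = 0.7425

0.7425


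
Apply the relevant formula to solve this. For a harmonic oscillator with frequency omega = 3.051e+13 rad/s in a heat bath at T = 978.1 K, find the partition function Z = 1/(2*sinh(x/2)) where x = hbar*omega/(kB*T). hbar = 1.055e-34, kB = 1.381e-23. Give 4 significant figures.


Step 1: Compute x = hbar*omega/(kB*T) = 1.055e-34*3.051e+13/(1.381e-23*978.1) = 0.2383
Step 2: x/2 = 0.1191
Step 3: sinh(x/2) = 0.1194
Step 4: Z = 1/(2*0.1194) = 4.187

4.187


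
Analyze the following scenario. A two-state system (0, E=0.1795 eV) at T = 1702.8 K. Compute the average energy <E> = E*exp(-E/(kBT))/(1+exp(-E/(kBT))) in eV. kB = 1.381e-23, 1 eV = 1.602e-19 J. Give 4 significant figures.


Step 1: beta*E = 0.1795*1.602e-19/(1.381e-23*1702.8) = 1.223
Step 2: exp(-beta*E) = 0.2944
Step 3: <E> = 0.1795*0.2944/(1+0.2944) = 0.04082 eV

0.04082


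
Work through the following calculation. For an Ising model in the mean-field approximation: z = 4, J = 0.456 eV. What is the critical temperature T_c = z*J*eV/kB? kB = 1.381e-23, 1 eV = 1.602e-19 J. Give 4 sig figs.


Step 1: z*J = 4*0.456 = 1.824 eV
Step 2: Convert to Joules: 1.824*1.602e-19 = 2.922e-19 J
Step 3: T_c = 2.922e-19 / 1.381e-23 = 2.116e+04 K

2.116e+04


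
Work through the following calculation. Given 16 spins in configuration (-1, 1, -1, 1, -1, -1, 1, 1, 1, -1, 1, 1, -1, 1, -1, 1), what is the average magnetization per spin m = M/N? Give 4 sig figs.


Step 1: Count up spins (+1): 9, down spins (-1): 7
Step 2: Total magnetization M = 9 - 7 = 2
Step 3: m = M/N = 2/16 = 0.125

0.125


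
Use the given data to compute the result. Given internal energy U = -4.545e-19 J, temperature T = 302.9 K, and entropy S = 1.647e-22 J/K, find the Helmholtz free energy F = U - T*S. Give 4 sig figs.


Step 1: T*S = 302.9 * 1.647e-22 = 4.989e-20 J
Step 2: F = U - T*S = -4.545e-19 - 4.989e-20
Step 3: F = -5.044e-19 J

-5.044e-19


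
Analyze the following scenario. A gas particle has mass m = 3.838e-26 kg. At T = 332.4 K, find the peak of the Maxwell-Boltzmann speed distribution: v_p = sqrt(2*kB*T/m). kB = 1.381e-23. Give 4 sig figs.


Step 1: Numerator = 2*kB*T = 2*1.381e-23*332.4 = 9.181e-21
Step 2: Ratio = 9.181e-21 / 3.838e-26 = 2.392e+05
Step 3: v_p = sqrt(2.392e+05) = 489.1 m/s

489.1


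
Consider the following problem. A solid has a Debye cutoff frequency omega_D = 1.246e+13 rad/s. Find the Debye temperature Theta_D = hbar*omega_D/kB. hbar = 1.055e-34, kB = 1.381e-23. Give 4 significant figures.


Step 1: hbar*omega_D = 1.055e-34 * 1.246e+13 = 1.315e-21 J
Step 2: Theta_D = 1.315e-21 / 1.381e-23
Step 3: Theta_D = 95.19 K

95.19


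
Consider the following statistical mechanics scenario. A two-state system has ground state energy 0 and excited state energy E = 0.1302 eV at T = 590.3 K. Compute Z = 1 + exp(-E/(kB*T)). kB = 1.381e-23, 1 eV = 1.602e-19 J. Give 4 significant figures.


Step 1: Compute beta*E = E*eV/(kB*T) = 0.1302*1.602e-19/(1.381e-23*590.3) = 2.559
Step 2: exp(-beta*E) = exp(-2.559) = 0.07741
Step 3: Z = 1 + 0.07741 = 1.077

1.077


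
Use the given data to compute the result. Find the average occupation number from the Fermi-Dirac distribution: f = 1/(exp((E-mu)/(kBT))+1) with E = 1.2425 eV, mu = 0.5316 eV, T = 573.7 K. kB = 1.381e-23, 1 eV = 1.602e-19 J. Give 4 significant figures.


Step 1: (E - mu) = 1.2425 - 0.5316 = 0.7109 eV
Step 2: Convert: (E-mu)*eV = 1.139e-19 J
Step 3: x = (E-mu)*eV/(kB*T) = 14.37
Step 4: f = 1/(exp(14.37)+1) = 5.718e-07

5.718e-07


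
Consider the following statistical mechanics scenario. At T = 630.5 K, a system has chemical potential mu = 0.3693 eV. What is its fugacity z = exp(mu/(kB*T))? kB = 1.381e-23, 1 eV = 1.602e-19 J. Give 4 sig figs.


Step 1: Convert mu to Joules: 0.3693*1.602e-19 = 5.916e-20 J
Step 2: kB*T = 1.381e-23*630.5 = 8.707e-21 J
Step 3: mu/(kB*T) = 6.795
Step 4: z = exp(6.795) = 893

893


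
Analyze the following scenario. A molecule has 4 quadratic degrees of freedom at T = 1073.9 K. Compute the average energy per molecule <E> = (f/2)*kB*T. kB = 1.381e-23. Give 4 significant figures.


Step 1: f/2 = 4/2 = 2
Step 2: kB*T = 1.381e-23 * 1073.9 = 1.483e-20
Step 3: <E> = 2 * 1.483e-20 = 2.966e-20 J

2.966e-20


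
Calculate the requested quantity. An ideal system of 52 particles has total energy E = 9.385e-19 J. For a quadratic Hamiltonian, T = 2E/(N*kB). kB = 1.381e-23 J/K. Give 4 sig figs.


Step 1: Numerator = 2*E = 2*9.385e-19 = 1.877e-18 J
Step 2: Denominator = N*kB = 52*1.381e-23 = 7.181e-22
Step 3: T = 1.877e-18 / 7.181e-22 = 2614 K

2614


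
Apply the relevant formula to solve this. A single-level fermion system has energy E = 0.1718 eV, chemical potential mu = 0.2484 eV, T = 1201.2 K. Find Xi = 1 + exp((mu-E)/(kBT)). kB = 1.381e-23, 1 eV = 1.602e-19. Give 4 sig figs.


Step 1: (mu - E) = 0.2484 - 0.1718 = 0.0766 eV
Step 2: x = (mu-E)*eV/(kB*T) = 0.0766*1.602e-19/(1.381e-23*1201.2) = 0.7397
Step 3: exp(x) = 2.095
Step 4: Xi = 1 + 2.095 = 3.095

3.095


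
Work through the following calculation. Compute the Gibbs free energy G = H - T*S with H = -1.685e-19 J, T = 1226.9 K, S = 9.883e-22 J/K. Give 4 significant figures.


Step 1: T*S = 1226.9 * 9.883e-22 = 1.213e-18 J
Step 2: G = H - T*S = -1.685e-19 - 1.213e-18
Step 3: G = -1.381e-18 J

-1.381e-18


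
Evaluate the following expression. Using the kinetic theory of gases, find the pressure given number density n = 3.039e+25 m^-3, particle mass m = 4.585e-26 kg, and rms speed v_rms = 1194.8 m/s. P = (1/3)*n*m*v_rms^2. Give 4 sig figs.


Step 1: v_rms^2 = 1194.8^2 = 1.428e+06
Step 2: n*m = 3.039e+25*4.585e-26 = 1.393
Step 3: P = (1/3)*1.393*1.428e+06 = 6.63e+05 Pa

6.63e+05


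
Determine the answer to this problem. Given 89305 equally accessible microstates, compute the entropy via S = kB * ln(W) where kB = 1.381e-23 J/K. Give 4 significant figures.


Step 1: ln(W) = ln(89305) = 11.4
Step 2: S = kB * ln(W) = 1.381e-23 * 11.4
Step 3: S = 1.574e-22 J/K

1.574e-22


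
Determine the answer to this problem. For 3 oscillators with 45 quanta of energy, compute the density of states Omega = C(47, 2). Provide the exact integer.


Step 1: Use binomial coefficient C(47, 2)
Step 2: Numerator = 47! / 45!
Step 3: Denominator = 2!
Step 4: Omega = 1081

1081


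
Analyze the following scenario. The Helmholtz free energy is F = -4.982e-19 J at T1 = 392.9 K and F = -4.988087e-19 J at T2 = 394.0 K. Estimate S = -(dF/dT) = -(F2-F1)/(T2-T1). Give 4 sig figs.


Step 1: dF = F2 - F1 = -4.988087e-19 - (-4.982e-19) = -6.087e-22 J
Step 2: dT = T2 - T1 = 394.0 - 392.9 = 1.1 K
Step 3: S = -dF/dT = -(-6.087e-22)/1.1 = 5.534e-22 J/K

5.534e-22


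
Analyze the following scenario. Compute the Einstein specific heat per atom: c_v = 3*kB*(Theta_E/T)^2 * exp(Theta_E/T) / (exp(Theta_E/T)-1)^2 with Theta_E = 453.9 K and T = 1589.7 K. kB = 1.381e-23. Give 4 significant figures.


Step 1: x = Theta_E/T = 453.9/1589.7 = 0.2855
Step 2: x^2 = 0.08152
Step 3: exp(x) = 1.33
Step 4: c_v = 3*1.381e-23*0.08152*1.33/(1.33-1)^2 = 4.115e-23

4.115e-23


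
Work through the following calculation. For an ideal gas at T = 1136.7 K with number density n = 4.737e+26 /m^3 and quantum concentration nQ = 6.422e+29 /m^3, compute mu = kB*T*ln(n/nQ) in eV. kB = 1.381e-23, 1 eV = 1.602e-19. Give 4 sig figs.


Step 1: n/nQ = 4.737e+26/6.422e+29 = 0.0007376
Step 2: ln(n/nQ) = -7.212
Step 3: mu = kB*T*ln(n/nQ) = 1.57e-20*-7.212 = -1.132e-19 J
Step 4: Convert to eV: -1.132e-19/1.602e-19 = -0.7067 eV

-0.7067


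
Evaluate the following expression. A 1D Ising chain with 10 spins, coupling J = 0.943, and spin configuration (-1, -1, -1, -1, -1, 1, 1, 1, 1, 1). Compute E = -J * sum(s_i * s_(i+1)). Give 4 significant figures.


Step 1: Nearest-neighbor products: 1, 1, 1, 1, -1, 1, 1, 1, 1
Step 2: Sum of products = 7
Step 3: E = -0.943 * 7 = -6.601

-6.601


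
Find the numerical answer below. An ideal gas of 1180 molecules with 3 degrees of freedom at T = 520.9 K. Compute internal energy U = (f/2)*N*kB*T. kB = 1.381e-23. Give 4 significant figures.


Step 1: f/2 = 3/2 = 1.5
Step 2: N*kB*T = 1180*1.381e-23*520.9 = 8.488e-18
Step 3: U = 1.5 * 8.488e-18 = 1.273e-17 J

1.273e-17


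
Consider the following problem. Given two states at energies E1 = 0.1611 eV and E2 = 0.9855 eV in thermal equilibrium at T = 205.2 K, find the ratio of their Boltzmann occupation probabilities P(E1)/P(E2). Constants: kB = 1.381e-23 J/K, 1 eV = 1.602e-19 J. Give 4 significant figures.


Step 1: Compute energy difference dE = E1 - E2 = 0.1611 - 0.9855 = -0.8244 eV
Step 2: Convert to Joules: dE_J = -0.8244 * 1.602e-19 = -1.321e-19 J
Step 3: Compute exponent = -dE_J / (kB * T) = -(-1.321e-19) / (1.381e-23 * 205.2) = 46.6
Step 4: P(E1)/P(E2) = exp(46.6) = 1.738e+20

1.738e+20


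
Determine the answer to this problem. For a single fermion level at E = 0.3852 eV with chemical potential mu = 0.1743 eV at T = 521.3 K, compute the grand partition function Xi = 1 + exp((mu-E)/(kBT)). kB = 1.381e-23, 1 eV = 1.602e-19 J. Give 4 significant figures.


Step 1: (mu - E) = 0.1743 - 0.3852 = -0.2109 eV
Step 2: x = (mu-E)*eV/(kB*T) = -0.2109*1.602e-19/(1.381e-23*521.3) = -4.693
Step 3: exp(x) = 0.009158
Step 4: Xi = 1 + 0.009158 = 1.009

1.009


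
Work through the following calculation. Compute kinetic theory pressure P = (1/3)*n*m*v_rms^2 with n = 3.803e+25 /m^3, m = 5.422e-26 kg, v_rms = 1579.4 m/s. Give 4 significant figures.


Step 1: v_rms^2 = 1579.4^2 = 2.495e+06
Step 2: n*m = 3.803e+25*5.422e-26 = 2.062
Step 3: P = (1/3)*2.062*2.495e+06 = 1.715e+06 Pa

1.715e+06
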